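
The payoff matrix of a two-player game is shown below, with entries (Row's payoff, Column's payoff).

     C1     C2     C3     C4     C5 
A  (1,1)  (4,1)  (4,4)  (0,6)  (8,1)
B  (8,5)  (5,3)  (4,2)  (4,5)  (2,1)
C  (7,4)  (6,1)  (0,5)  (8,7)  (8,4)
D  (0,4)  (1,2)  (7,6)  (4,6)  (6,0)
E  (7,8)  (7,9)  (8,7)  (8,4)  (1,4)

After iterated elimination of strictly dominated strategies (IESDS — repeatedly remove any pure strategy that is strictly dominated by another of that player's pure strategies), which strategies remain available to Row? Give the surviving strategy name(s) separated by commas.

B, C, E

For Column, C3 strictly dominates C5 on the remaining rows (A: 4>1, B: 2>1, C: 5>4, D: 6>0, E: 7>4); eliminate C5.
Row's strategy A is strictly dominated by E (C1: 7>1, C2: 7>4, C3: 8>4, C4: 8>0) and is removed.
For Row, E strictly dominates D on the remaining columns (C1: 7>0, C2: 7>1, C3: 8>7, C4: 8>4); eliminate D.
Among the remaining strategies, none is strictly dominated by another pure strategy of the same player, so the elimination stops.
Surviving strategies — Row: {B, C, E}; Column: {C1, C2, C3, C4}.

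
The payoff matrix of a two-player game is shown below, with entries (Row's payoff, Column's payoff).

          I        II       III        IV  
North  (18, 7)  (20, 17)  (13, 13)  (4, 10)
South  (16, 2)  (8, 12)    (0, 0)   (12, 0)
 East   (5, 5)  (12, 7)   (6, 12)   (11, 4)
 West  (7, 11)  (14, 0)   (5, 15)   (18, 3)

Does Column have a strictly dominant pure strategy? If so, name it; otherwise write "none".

I fails to dominate II at North (7<17).
II fails to dominate I at West (0<11).
III fails to dominate I at South (0<2).
IV fails to dominate I at South (0<2).
No single strategy dominates all the others.

none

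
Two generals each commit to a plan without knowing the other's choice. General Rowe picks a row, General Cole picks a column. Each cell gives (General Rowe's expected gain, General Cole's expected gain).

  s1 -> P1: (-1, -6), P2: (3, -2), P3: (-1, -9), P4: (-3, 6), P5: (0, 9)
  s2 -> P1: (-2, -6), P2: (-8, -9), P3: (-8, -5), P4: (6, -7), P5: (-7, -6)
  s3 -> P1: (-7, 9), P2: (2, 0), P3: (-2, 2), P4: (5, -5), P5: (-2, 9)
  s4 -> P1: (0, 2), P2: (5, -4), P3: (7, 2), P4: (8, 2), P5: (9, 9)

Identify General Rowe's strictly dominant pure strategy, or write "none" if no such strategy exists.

s4 vs s1: P1: 0>-1, P2: 5>3, P3: 7>-1, P4: 8>-3, P5: 9>0.
s4 vs s2: P1: 0>-2, P2: 5>-8, P3: 7>-8, P4: 8>6, P5: 9>-7.
s4 vs s3: P1: 0>-7, P2: 5>2, P3: 7>-2, P4: 8>5, P5: 9>-2.
s4 strictly beats every other strategy against every opponent action, so it is strictly dominant.

s4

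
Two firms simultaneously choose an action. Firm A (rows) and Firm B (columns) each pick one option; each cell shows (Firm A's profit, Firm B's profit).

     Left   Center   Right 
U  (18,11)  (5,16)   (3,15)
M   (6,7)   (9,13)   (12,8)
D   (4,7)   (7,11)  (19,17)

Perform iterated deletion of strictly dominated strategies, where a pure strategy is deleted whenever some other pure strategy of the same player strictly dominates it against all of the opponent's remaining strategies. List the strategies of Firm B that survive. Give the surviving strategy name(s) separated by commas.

For Firm B, Center strictly dominates Left on the remaining rows (U: 16>11, M: 13>7, D: 11>7); eliminate Left.
For Firm A, M strictly dominates U on the remaining columns (Center: 9>5, Right: 12>3); eliminate U.
Among the remaining strategies, none is strictly dominated by another pure strategy of the same player, so the elimination stops.
Surviving strategies — Firm A: {M, D}; Firm B: {Center, Right}.

Center, Right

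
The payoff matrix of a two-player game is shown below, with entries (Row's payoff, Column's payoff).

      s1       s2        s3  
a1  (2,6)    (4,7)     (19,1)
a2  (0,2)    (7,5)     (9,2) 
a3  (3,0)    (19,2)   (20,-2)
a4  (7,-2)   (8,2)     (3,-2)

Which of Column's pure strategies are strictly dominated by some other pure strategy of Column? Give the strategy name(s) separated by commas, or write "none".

s2 strictly dominates s1 — a1: 7>6, a2: 5>2, a3: 2>0, a4: 2>-2.
s2 is not dominated — it holds its own against s1 at a1 (7>6); s3 at a1 (7>1).
s3: dominated, since s2 does at least as well everywhere (a1: 7>1, a2: 5>2, a3: 2>-2, a4: 2>-2).

s1, s3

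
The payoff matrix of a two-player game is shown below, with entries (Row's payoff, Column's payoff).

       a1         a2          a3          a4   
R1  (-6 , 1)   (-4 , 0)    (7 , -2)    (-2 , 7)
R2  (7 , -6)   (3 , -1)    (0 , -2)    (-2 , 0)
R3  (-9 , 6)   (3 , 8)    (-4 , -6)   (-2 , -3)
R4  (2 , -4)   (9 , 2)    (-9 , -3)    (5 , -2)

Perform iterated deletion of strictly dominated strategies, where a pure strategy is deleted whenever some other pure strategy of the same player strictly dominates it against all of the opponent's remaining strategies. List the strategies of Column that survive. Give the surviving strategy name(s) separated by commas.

a2

Column's strategy a3 is strictly dominated by a2 (R1: 0>-2, R2: -1>-2, R3: 8>-6, R4: 2>-3) and is removed.
Row's strategy R1 is strictly dominated by R4 (a1: 2>-6, a2: 9>-4, a4: 5>-2) and is removed.
Row R3 is eliminated: R4 beats it against every remaining column (a1: 2>-9, a2: 9>3, a4: 5>-2).
Column's strategy a1 is strictly dominated by a2 (R2: -1>-6, R4: 2>-4) and is removed.
Row's strategy R2 is strictly dominated by R4 (a2: 9>3, a4: 5>-2) and is removed.
Column's strategy a4 is strictly dominated by a2 (R4: 2>-2) and is removed.
Among the remaining strategies, none is strictly dominated by another pure strategy of the same player, so the elimination stops.
Surviving strategies — Row: {R4}; Column: {a2}.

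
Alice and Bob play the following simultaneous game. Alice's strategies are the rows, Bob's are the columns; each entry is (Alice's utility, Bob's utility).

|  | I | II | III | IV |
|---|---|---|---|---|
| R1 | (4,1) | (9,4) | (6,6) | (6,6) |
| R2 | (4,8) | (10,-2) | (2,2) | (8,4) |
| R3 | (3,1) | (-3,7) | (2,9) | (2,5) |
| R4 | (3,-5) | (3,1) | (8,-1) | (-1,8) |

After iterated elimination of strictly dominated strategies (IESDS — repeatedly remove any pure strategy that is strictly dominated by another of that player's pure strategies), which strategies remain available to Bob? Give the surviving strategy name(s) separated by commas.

For Alice, R1 strictly dominates R3 on the remaining columns (I: 4>3, II: 9>-3, III: 6>2, IV: 6>2); eliminate R3.
Bob's strategy II is strictly dominated by IV (R1: 6>4, R2: 4>-2, R4: 8>1) and is removed.
Among the remaining strategies, none is strictly dominated by another pure strategy of the same player, so the elimination stops.
Surviving strategies — Alice: {R1, R2, R4}; Bob: {I, III, IV}.

I, III, IV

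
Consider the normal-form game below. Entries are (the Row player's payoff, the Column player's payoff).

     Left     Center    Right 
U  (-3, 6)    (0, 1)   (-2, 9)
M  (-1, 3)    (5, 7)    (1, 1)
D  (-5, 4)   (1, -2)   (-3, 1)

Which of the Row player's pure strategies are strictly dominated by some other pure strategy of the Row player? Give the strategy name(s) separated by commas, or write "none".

U, D

M strictly dominates U — Left: -1>-3, Center: 5>0, Right: 1>-2.
Nothing dominates M: U at Left (-1>-3); D at Left (-1>-5).
M strictly dominates D — Left: -1>-5, Center: 5>1, Right: 1>-3.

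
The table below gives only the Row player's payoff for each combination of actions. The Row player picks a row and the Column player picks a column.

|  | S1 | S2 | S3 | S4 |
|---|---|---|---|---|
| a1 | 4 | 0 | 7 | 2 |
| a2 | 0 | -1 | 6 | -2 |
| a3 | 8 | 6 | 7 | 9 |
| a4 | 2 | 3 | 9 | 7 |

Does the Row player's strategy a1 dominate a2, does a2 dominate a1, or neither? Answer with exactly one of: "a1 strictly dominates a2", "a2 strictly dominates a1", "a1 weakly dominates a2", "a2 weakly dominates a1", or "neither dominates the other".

Compare a1 to a2 across each opponent action: S1: 4>0, S2: 0>-1, S3: 7>6, S4: 2>-2.
Every comparison favours a1, so a1 strictly dominates a2.

a1 strictly dominates a2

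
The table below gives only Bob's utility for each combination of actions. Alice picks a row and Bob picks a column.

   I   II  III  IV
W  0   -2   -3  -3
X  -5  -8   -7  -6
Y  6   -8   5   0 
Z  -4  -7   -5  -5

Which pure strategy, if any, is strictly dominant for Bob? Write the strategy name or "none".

I

I vs II: W: 0>-2, X: -5>-8, Y: 6>-8, Z: -4>-7.
I vs III: W: 0>-3, X: -5>-7, Y: 6>5, Z: -4>-5.
I vs IV: W: 0>-3, X: -5>-6, Y: 6>0, Z: -4>-5.
I strictly beats every other strategy against every opponent action, so it is strictly dominant.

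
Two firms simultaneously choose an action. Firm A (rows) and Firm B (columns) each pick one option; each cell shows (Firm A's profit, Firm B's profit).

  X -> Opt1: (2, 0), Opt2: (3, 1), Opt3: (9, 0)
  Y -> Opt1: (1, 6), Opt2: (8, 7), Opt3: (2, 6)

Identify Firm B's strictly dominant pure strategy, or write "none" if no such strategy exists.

Opt2

Opt2 vs Opt1: X: 1>0, Y: 7>6.
Opt2 vs Opt3: X: 1>0, Y: 7>6.
Opt2 strictly beats every other strategy against every opponent action, so it is strictly dominant.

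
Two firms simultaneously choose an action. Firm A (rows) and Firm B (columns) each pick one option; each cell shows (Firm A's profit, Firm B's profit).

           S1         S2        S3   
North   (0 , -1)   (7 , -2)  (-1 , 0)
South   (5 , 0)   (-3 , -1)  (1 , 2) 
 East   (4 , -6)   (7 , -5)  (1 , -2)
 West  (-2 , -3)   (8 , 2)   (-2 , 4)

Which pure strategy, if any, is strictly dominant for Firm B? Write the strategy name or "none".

S3 vs S1: North: 0>-1, South: 2>0, East: -2>-6, West: 4>-3.
S3 vs S2: North: 0>-2, South: 2>-1, East: -2>-5, West: 4>2.
S3 strictly beats every other strategy against every opponent action, so it is strictly dominant.

S3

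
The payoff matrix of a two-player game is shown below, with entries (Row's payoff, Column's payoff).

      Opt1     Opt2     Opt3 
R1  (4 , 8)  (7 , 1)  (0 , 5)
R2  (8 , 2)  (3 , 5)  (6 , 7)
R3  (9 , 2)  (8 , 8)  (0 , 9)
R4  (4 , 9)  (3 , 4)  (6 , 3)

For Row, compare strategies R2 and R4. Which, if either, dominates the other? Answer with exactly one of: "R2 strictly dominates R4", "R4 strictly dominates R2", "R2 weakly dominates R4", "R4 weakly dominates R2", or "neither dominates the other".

R2 weakly dominates R4

Compare R2 to R4 across each choice by Column: Opt1: 8>4, Opt2: 3=3, Opt3: 6=6.
R2 is at least as good everywhere and strictly better somewhere (tied only at Opt2, Opt3), so R2 weakly but not strictly dominates R4.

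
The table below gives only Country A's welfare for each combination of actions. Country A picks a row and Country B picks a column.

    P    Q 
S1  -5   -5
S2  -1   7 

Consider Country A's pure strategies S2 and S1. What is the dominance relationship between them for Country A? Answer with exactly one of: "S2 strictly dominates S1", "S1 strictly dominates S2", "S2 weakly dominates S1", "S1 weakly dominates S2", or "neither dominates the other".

S2 strictly dominates S1

Compare S2 to S1 across every action of Country B: P: -1>-5, Q: 7>-5.
S2 gives a strictly higher payoff against every action of Country B, so S2 strictly dominates S1.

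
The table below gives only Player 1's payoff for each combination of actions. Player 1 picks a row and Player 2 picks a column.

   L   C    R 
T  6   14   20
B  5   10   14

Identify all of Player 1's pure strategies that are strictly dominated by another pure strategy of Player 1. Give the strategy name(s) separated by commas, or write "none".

B

Nothing dominates T: B at L (6>5).
T strictly dominates B — L: 6>5, C: 14>10, R: 20>14.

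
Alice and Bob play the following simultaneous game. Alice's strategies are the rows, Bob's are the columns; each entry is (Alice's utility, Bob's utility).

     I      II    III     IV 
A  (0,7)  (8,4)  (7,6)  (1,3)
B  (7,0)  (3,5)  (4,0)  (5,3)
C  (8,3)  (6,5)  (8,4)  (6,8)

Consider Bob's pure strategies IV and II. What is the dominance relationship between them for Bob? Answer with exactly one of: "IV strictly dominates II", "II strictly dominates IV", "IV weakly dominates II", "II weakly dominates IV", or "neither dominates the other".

IV's payoffs vs II's, by Alice's action — A: 3<4, B: 3<5, C: 8>5.
IV does better at C but worse at A, B; neither strategy dominates the other.

neither dominates the other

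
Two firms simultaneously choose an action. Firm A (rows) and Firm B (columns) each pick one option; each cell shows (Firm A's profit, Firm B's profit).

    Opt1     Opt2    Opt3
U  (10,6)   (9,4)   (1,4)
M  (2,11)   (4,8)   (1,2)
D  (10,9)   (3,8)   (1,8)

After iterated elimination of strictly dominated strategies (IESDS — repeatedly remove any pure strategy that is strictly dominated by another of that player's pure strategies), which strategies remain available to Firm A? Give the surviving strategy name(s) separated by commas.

For Firm B, Opt1 strictly dominates Opt2 on the remaining rows (U: 6>4, M: 11>8, D: 9>8); eliminate Opt2.
Column Opt3 is eliminated: Opt1 beats it against every remaining row (U: 6>4, M: 11>2, D: 9>8).
Row M is eliminated: U beats it against every remaining column (Opt1: 10>2).
Among the remaining strategies, none is strictly dominated by another pure strategy of the same player, so the elimination stops.
Surviving strategies — Firm A: {U, D}; Firm B: {Opt1}.

U, D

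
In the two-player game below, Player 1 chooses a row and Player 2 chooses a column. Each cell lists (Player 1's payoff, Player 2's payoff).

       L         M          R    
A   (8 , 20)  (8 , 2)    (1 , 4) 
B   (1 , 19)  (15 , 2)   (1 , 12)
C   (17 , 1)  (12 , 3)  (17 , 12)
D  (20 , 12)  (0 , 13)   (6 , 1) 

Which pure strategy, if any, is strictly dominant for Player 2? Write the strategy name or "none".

none

L fails to dominate M at C (1<3).
M fails to dominate L at A (2<20).
R fails to dominate L at A (4<20).
No single strategy dominates all the others.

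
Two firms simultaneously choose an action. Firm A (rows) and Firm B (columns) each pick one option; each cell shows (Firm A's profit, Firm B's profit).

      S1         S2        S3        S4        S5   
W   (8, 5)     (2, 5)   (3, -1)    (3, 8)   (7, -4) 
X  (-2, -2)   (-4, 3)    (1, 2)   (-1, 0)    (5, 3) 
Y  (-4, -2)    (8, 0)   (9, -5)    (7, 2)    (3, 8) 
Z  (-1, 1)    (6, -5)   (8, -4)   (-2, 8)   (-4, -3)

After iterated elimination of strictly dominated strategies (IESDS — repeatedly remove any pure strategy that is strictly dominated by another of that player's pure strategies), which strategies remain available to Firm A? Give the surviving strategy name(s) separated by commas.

W, Y

Firm A's strategy X is strictly dominated by W (S1: 8>-2, S2: 2>-4, S3: 3>1, S4: 3>-1, S5: 7>5) and is removed.
Column S1 is eliminated: S4 beats it against every remaining row (W: 8>5, Y: 2>-2, Z: 8>1).
Row Z is eliminated: Y beats it against every remaining column (S2: 8>6, S3: 9>8, S4: 7>-2, S5: 3>-4).
For Firm B, S4 strictly dominates S2 on the remaining rows (W: 8>5, Y: 2>0); eliminate S2.
Firm B's strategy S3 is strictly dominated by S4 (W: 8>-1, Y: 2>-5) and is removed.
Among the remaining strategies, none is strictly dominated by another pure strategy of the same player, so the elimination stops.
Surviving strategies — Firm A: {W, Y}; Firm B: {S4, S5}.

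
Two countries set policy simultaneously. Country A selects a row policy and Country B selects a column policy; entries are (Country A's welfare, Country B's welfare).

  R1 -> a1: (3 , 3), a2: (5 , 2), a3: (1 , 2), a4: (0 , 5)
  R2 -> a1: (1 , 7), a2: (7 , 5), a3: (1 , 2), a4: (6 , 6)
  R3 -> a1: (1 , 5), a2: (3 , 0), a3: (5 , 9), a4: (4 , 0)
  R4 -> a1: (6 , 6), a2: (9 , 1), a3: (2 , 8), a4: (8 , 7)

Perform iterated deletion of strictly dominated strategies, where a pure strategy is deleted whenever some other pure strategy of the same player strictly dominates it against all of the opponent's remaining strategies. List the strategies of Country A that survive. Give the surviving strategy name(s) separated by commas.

R3

For Country A, R4 strictly dominates R1 on the remaining columns (a1: 6>3, a2: 9>5, a3: 2>1, a4: 8>0); eliminate R1.
For Country A, R4 strictly dominates R2 on the remaining columns (a1: 6>1, a2: 9>7, a3: 2>1, a4: 8>6); eliminate R2.
Country B's strategy a1 is strictly dominated by a3 (R3: 9>5, R4: 8>6) and is removed.
For Country B, a3 strictly dominates a2 on the remaining rows (R3: 9>0, R4: 8>1); eliminate a2.
For Country B, a3 strictly dominates a4 on the remaining rows (R3: 9>0, R4: 8>7); eliminate a4.
For Country A, R3 strictly dominates R4 on the remaining columns (a3: 5>2); eliminate R4.
Among the remaining strategies, none is strictly dominated by another pure strategy of the same player, so the elimination stops.
Surviving strategies — Country A: {R3}; Country B: {a3}.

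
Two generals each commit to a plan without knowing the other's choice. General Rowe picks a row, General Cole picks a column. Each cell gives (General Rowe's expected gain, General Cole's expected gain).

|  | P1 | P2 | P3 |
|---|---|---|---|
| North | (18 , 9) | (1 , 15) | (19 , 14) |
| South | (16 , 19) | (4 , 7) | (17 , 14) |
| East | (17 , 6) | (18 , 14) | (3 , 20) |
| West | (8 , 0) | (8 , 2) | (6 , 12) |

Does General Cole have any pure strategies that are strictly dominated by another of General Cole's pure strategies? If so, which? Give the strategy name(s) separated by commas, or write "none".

P1 is not dominated — it holds its own against P2 at South (19>7); P3 at South (19>14).
Nothing dominates P2: P1 at North (15>9); P3 at North (15>14).
Nothing dominates P3: P1 at North (14>9); P2 at South (14>7).

none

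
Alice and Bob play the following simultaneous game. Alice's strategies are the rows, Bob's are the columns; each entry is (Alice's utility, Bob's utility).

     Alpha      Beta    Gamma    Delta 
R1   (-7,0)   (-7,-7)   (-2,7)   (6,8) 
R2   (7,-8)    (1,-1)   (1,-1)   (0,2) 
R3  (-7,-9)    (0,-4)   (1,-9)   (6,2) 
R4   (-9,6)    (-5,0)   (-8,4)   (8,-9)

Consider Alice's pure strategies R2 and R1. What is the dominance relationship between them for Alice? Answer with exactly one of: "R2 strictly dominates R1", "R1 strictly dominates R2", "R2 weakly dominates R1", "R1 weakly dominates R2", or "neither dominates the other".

neither dominates the other

Compare R2 to R1 across every action of Bob: Alpha: 7>-7, Beta: 1>-7, Gamma: 1>-2, Delta: 0<6.
R2 does better at Alpha, Beta, Gamma but worse at Delta; neither strategy dominates the other.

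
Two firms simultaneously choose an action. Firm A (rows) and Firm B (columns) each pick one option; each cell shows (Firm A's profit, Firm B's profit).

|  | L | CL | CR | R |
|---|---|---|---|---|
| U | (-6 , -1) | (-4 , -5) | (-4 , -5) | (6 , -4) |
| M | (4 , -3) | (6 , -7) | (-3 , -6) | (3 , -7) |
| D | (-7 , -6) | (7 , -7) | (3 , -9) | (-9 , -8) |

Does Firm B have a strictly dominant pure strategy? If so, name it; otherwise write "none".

L vs CL: U: -1>-5, M: -3>-7, D: -6>-7.
L vs CR: U: -1>-5, M: -3>-6, D: -6>-9.
L vs R: U: -1>-4, M: -3>-7, D: -6>-8.
L strictly beats every other strategy against every opponent action, so it is strictly dominant.

L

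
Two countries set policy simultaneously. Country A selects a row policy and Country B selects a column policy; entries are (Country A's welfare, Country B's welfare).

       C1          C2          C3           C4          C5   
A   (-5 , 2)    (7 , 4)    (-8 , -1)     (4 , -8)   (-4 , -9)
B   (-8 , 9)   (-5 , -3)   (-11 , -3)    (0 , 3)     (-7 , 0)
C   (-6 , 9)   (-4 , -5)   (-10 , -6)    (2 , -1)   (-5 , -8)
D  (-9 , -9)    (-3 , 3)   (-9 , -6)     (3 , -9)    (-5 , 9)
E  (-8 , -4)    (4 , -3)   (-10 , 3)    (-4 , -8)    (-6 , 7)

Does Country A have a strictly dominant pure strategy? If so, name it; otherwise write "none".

A vs B: C1: -5>-8, C2: 7>-5, C3: -8>-11, C4: 4>0, C5: -4>-7.
A vs C: C1: -5>-6, C2: 7>-4, C3: -8>-10, C4: 4>2, C5: -4>-5.
A vs D: C1: -5>-9, C2: 7>-3, C3: -8>-9, C4: 4>3, C5: -4>-5.
A vs E: C1: -5>-8, C2: 7>4, C3: -8>-10, C4: 4>-4, C5: -4>-6.
A strictly beats every other strategy against every opponent action, so it is strictly dominant.

A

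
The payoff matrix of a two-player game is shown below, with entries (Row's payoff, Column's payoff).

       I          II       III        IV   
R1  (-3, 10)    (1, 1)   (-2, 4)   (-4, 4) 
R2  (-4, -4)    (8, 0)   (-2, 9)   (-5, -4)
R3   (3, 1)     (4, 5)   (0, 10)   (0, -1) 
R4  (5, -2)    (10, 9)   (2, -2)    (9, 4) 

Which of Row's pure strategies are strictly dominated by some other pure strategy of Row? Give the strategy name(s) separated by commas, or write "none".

R3 strictly dominates R1 — I: 3>-3, II: 4>1, III: 0>-2, IV: 0>-4.
R2: dominated, since R4 does at least as well everywhere (I: 5>-4, II: 10>8, III: 2>-2, IV: 9>-5).
R3: dominated, since R4 does at least as well everywhere (I: 5>3, II: 10>4, III: 2>0, IV: 9>0).
R4: no other strategy beats it everywhere (R1 at I (5>-3); R2 at I (5>-4); R3 at I (5>3)).

R1, R2, R3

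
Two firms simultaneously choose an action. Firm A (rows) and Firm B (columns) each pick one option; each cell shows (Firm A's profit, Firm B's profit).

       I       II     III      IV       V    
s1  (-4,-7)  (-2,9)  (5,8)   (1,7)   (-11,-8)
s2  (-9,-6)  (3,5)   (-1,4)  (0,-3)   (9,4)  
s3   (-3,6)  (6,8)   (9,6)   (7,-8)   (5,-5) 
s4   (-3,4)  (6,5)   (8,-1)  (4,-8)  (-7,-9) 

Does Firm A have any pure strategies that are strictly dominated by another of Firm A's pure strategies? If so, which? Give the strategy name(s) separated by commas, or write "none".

s1

s1 is strictly dominated by s3 (I: -3>-4, II: 6>-2, III: 9>5, IV: 7>1, V: 5>-11).
s2 is not dominated — it holds its own against s1 at II (3>-2); s3 at V (9>5); s4 at V (9>-7).
s3 is not dominated — it holds its own against s1 at I (-3>-4); s2 at I (-3>-9); s4 at I (-3=-3).
s4 is not dominated — it holds its own against s1 at I (-3>-4); s2 at I (-3>-9); s3 at I (-3=-3).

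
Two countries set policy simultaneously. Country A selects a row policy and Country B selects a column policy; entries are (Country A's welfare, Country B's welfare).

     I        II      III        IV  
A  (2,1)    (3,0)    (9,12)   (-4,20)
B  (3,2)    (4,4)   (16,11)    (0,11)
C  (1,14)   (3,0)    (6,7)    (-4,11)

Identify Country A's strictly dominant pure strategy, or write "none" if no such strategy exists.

B

B vs A: I: 3>2, II: 4>3, III: 16>9, IV: 0>-4.
B vs C: I: 3>1, II: 4>3, III: 16>6, IV: 0>-4.
B strictly beats every other strategy against every opponent action, so it is strictly dominant.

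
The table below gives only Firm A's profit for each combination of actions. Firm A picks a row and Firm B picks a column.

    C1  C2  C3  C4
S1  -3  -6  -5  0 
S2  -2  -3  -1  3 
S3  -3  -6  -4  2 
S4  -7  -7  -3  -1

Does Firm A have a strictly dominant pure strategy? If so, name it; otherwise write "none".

S2 vs S1: C1: -2>-3, C2: -3>-6, C3: -1>-5, C4: 3>0.
S2 vs S3: C1: -2>-3, C2: -3>-6, C3: -1>-4, C4: 3>2.
S2 vs S4: C1: -2>-7, C2: -3>-7, C3: -1>-3, C4: 3>-1.
S2 strictly beats every other strategy against every opponent action, so it is strictly dominant.

S2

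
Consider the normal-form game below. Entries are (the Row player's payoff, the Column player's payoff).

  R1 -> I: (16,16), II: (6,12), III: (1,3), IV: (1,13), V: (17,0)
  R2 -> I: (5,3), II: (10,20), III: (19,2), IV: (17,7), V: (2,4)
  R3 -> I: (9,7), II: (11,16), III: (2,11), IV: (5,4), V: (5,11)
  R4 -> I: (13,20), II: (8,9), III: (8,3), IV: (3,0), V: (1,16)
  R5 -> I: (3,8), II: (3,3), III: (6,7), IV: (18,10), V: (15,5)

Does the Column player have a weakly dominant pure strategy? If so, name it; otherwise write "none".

none

I fails to dominate II at R2 (3<20).
II fails to dominate I at R1 (12<16).
III fails to dominate I at R1 (3<16).
IV fails to dominate I at R1 (13<16).
V fails to dominate I at R1 (0<16).
No single strategy dominates all the others.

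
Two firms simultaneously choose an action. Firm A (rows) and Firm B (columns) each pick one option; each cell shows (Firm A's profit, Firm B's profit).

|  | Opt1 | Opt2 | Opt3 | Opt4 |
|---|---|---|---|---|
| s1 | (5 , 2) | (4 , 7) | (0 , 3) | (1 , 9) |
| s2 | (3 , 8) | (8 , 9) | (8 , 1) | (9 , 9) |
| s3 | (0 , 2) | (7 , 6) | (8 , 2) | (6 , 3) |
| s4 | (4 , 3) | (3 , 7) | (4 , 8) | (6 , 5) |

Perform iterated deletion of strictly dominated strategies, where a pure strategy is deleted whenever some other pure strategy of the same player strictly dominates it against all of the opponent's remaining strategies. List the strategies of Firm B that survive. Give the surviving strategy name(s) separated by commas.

Opt2, Opt4

Firm B's strategy Opt1 is strictly dominated by Opt2 (s1: 7>2, s2: 9>8, s3: 6>2, s4: 7>3) and is removed.
Firm A's strategy s1 is strictly dominated by s2 (Opt2: 8>4, Opt3: 8>0, Opt4: 9>1) and is removed.
Firm A's strategy s4 is strictly dominated by s2 (Opt2: 8>3, Opt3: 8>4, Opt4: 9>6) and is removed.
For Firm B, Opt2 strictly dominates Opt3 on the remaining rows (s2: 9>1, s3: 6>2); eliminate Opt3.
Row s3 is eliminated: s2 beats it against every remaining column (Opt2: 8>7, Opt4: 9>6).
Among the remaining strategies, none is strictly dominated by another pure strategy of the same player, so the elimination stops.
Surviving strategies — Firm A: {s2}; Firm B: {Opt2, Opt4}.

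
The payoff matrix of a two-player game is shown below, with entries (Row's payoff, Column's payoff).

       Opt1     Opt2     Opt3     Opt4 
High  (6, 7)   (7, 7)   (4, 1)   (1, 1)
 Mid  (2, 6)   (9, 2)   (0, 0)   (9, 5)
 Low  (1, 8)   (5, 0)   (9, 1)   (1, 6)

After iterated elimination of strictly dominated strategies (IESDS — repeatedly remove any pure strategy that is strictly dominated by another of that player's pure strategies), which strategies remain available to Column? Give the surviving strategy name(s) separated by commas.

For Column, Opt1 strictly dominates Opt3 on the remaining rows (High: 7>1, Mid: 6>0, Low: 8>1); eliminate Opt3.
For Row, Mid strictly dominates Low on the remaining columns (Opt1: 2>1, Opt2: 9>5, Opt4: 9>1); eliminate Low.
For Column, Opt1 strictly dominates Opt4 on the remaining rows (High: 7>1, Mid: 6>5); eliminate Opt4.
Among the remaining strategies, none is strictly dominated by another pure strategy of the same player, so the elimination stops.
Surviving strategies — Row: {High, Mid}; Column: {Opt1, Opt2}.

Opt1, Opt2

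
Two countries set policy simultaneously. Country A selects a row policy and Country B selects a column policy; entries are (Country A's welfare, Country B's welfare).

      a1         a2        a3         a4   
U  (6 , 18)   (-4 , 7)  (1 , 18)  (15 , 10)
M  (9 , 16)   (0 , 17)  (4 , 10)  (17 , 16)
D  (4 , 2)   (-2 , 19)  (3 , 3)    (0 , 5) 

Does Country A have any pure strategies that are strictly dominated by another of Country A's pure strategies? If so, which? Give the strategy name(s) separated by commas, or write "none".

U is strictly dominated by M (a1: 9>6, a2: 0>-4, a3: 4>1, a4: 17>15).
M: no other strategy beats it everywhere (U at a1 (9>6); D at a1 (9>4)).
D is strictly dominated by M (a1: 9>4, a2: 0>-2, a3: 4>3, a4: 17>0).

U, D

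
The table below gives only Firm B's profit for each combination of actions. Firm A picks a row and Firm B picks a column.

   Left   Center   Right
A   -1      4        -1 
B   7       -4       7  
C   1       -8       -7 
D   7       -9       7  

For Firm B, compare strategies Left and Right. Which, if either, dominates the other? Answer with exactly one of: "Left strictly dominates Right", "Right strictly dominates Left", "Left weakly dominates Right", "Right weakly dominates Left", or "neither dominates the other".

Compare Left to Right across each choice by Firm A: A: -1=-1, B: 7=7, C: 1>-7, D: 7=7.
Left is at least as good everywhere and strictly better somewhere (tied only at A, B, D), so Left weakly but not strictly dominates Right.

Left weakly dominates Right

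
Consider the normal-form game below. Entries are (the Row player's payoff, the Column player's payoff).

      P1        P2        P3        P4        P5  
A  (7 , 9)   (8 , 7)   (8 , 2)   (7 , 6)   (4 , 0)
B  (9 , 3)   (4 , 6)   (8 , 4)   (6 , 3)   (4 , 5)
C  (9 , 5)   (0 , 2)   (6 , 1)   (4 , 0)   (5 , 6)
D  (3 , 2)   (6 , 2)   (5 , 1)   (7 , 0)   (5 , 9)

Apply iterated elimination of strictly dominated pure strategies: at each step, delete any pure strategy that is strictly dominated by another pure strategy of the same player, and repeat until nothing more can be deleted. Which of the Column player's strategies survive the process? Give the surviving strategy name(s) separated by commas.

Column P3 is eliminated: P2 beats it against every remaining row (A: 7>2, B: 6>4, C: 2>1, D: 2>1).
Column P4 is eliminated: P2 beats it against every remaining row (A: 7>6, B: 6>3, C: 2>0, D: 2>0).
Among the remaining strategies, none is strictly dominated by another pure strategy of the same player, so the elimination stops.
Surviving strategies — the Row player: {A, B, C, D}; the Column player: {P1, P2, P5}.

P1, P2, P5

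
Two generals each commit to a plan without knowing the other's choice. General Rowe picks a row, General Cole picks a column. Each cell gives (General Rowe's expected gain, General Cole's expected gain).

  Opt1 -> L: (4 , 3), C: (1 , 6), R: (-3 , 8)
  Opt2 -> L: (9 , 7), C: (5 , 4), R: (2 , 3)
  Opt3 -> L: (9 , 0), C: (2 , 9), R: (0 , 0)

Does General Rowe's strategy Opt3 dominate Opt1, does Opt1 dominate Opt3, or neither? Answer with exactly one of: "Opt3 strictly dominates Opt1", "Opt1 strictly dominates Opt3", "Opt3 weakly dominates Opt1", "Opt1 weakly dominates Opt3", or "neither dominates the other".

Opt3 strictly dominates Opt1

Compare Opt3 to Opt1 across every action of General Cole: L: 9>4, C: 2>1, R: 0>-3.
Every comparison favours Opt3, so Opt3 strictly dominates Opt1.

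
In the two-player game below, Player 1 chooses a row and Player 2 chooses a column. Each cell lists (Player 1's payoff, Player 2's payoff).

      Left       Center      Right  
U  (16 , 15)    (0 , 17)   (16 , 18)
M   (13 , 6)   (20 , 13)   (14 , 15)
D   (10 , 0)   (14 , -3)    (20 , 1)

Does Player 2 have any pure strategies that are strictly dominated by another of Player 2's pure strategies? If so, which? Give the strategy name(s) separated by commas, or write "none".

Left is strictly dominated by Right (U: 18>15, M: 15>6, D: 1>0).
Right strictly dominates Center — U: 18>17, M: 15>13, D: 1>-3.
Right: no other strategy beats it everywhere (Left at U (18>15); Center at U (18>17)).

Left, Center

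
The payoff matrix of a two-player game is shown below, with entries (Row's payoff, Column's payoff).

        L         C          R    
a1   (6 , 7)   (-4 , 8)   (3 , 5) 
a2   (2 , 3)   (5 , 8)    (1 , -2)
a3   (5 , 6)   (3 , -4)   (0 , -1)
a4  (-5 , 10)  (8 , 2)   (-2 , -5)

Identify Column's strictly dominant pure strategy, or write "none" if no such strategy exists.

none

L fails to dominate C at a1 (7<8).
C fails to dominate L at a3 (-4<6).
R fails to dominate L at a1 (5<7).
No single strategy dominates all the others.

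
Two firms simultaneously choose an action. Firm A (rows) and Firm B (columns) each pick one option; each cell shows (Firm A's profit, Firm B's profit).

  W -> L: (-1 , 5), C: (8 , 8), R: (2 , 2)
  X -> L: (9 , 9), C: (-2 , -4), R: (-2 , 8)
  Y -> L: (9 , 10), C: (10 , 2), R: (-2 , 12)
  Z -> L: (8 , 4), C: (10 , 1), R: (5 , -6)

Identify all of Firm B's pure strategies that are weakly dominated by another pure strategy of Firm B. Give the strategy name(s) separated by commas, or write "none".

L: no other strategy beats it everywhere (C at X (9>-4); R at W (5>2)).
Nothing dominates C: L at W (8>5); R at W (8>2).
R is not dominated — it holds its own against L at Y (12>10); C at X (8>-4).

none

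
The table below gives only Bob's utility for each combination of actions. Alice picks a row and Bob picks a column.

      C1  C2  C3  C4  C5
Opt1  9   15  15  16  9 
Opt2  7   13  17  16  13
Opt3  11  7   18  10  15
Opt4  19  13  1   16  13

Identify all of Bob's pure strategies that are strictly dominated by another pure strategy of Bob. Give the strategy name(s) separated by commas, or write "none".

C2

C1: no other strategy beats it everywhere (C2 at Opt3 (11>7); C3 at Opt4 (19>1); C4 at Opt3 (11>10); C5 at Opt1 (9=9)).
C2: dominated, since C4 does at least as well everywhere (Opt1: 16>15, Opt2: 16>13, Opt3: 10>7, Opt4: 16>13).
C3 is not dominated — it holds its own against C1 at Opt1 (15>9); C2 at Opt1 (15=15); C4 at Opt2 (17>16); C5 at Opt1 (15>9).
C4: no other strategy beats it everywhere (C1 at Opt1 (16>9); C2 at Opt1 (16>15); C3 at Opt1 (16>15); C5 at Opt1 (16>9)).
C5 is not dominated — it holds its own against C1 at Opt1 (9=9); C2 at Opt2 (13=13); C3 at Opt4 (13>1); C4 at Opt3 (15>10).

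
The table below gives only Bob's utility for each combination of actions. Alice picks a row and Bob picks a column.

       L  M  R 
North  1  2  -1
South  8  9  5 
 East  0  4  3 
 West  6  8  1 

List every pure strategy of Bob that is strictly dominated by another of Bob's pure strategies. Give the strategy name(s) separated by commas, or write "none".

L is strictly dominated by M (North: 2>1, South: 9>8, East: 4>0, West: 8>6).
Nothing dominates M: L at North (2>1); R at North (2>-1).
R is strictly dominated by M (North: 2>-1, South: 9>5, East: 4>3, West: 8>1).

L, R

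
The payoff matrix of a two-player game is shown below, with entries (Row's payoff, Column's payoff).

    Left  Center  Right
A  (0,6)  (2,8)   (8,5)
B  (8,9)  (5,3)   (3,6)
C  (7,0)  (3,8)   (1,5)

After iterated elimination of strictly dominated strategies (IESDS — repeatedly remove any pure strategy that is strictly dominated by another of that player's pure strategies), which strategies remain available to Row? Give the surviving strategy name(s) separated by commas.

B

Row C is eliminated: B beats it against every remaining column (Left: 8>7, Center: 5>3, Right: 3>1).
Column's strategy Right is strictly dominated by Left (A: 6>5, B: 9>6) and is removed.
Row A is eliminated: B beats it against every remaining column (Left: 8>0, Center: 5>2).
For Column, Left strictly dominates Center on the remaining rows (B: 9>3); eliminate Center.
Among the remaining strategies, none is strictly dominated by another pure strategy of the same player, so the elimination stops.
Surviving strategies — Row: {B}; Column: {Left}.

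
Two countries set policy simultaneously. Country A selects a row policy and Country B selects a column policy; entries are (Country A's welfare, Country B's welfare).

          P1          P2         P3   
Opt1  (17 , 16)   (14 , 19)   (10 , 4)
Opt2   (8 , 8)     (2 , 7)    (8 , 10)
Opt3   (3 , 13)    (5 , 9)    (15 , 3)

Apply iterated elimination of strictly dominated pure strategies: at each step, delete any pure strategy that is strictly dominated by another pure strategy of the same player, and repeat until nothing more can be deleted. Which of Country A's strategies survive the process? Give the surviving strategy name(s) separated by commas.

Country A's strategy Opt2 is strictly dominated by Opt1 (P1: 17>8, P2: 14>2, P3: 10>8) and is removed.
Column P3 is eliminated: P1 beats it against every remaining row (Opt1: 16>4, Opt3: 13>3).
For Country A, Opt1 strictly dominates Opt3 on the remaining columns (P1: 17>3, P2: 14>5); eliminate Opt3.
Column P1 is eliminated: P2 beats it against every remaining row (Opt1: 19>16).
Among the remaining strategies, none is strictly dominated by another pure strategy of the same player, so the elimination stops.
Surviving strategies — Country A: {Opt1}; Country B: {P2}.

Opt1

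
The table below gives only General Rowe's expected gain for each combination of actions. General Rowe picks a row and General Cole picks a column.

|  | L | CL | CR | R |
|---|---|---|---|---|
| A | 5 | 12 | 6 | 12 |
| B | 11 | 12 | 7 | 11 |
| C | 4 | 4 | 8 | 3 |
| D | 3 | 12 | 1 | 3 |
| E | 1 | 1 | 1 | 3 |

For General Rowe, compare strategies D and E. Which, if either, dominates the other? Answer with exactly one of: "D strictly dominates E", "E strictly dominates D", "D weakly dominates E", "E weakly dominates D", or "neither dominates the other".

D's payoffs vs E's, by General Cole's action — L: 3>1, CL: 12>1, CR: 1=1, R: 3=3.
D is at least as good everywhere and strictly better somewhere (tied only at CR, R), so D weakly but not strictly dominates E.

D weakly dominates E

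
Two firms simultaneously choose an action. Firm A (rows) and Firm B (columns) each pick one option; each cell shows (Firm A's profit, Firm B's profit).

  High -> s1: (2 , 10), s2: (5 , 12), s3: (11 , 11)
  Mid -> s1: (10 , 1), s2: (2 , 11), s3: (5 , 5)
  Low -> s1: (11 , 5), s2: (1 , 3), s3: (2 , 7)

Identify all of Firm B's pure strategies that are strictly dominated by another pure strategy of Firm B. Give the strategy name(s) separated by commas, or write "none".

s1 is strictly dominated by s3 (High: 11>10, Mid: 5>1, Low: 7>5).
Nothing dominates s2: s1 at High (12>10); s3 at High (12>11).
s3 is not dominated — it holds its own against s1 at High (11>10); s2 at Low (7>3).

s1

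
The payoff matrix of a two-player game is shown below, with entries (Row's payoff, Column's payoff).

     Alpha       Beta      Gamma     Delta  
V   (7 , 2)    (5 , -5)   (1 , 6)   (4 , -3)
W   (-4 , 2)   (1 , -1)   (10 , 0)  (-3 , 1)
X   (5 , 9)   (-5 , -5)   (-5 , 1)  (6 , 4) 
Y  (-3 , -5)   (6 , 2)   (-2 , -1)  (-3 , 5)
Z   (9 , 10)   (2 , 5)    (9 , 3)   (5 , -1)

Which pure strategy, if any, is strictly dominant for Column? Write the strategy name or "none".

none

Alpha fails to dominate Beta at Y (-5<2).
Beta fails to dominate Alpha at V (-5<2).
Gamma fails to dominate Alpha at W (0<2).
Delta fails to dominate Alpha at V (-3<2).
No single strategy dominates all the others.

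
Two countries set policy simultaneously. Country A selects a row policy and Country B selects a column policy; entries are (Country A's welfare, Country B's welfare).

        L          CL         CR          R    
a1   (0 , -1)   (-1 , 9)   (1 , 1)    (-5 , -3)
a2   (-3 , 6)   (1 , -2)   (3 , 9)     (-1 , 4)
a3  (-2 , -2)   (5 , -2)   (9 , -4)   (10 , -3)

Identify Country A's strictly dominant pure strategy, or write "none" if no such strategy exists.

none

a1 fails to dominate a2 at CL (-1<1).
a2 fails to dominate a1 at L (-3<0).
a3 fails to dominate a1 at L (-2<0).
No single strategy dominates all the others.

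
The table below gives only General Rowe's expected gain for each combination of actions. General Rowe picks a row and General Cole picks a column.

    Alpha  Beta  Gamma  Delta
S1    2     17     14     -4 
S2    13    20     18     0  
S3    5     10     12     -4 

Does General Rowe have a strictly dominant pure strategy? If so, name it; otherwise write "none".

S2

S2 vs S1: Alpha: 13>2, Beta: 20>17, Gamma: 18>14, Delta: 0>-4.
S2 vs S3: Alpha: 13>5, Beta: 20>10, Gamma: 18>12, Delta: 0>-4.
S2 strictly beats every other strategy against every opponent action, so it is strictly dominant.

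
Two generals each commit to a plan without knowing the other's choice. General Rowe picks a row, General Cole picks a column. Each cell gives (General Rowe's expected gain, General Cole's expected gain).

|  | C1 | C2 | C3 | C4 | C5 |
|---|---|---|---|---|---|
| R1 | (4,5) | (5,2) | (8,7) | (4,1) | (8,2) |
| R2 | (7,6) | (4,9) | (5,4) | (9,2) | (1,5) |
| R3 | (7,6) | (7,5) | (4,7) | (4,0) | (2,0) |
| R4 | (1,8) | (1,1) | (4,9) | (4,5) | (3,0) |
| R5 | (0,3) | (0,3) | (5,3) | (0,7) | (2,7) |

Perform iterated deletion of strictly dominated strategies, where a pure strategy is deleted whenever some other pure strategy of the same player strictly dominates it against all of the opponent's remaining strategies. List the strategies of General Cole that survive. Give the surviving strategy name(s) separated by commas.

For General Rowe, R1 strictly dominates R5 on the remaining columns (C1: 4>0, C2: 5>0, C3: 8>5, C4: 4>0, C5: 8>2); eliminate R5.
For General Cole, C1 strictly dominates C4 on the remaining rows (R1: 5>1, R2: 6>2, R3: 6>0, R4: 8>5); eliminate C4.
For General Rowe, R1 strictly dominates R4 on the remaining columns (C1: 4>1, C2: 5>1, C3: 8>4, C5: 8>3); eliminate R4.
General Cole's strategy C5 is strictly dominated by C1 (R1: 5>2, R2: 6>5, R3: 6>0) and is removed.
Among the remaining strategies, none is strictly dominated by another pure strategy of the same player, so the elimination stops.
Surviving strategies — General Rowe: {R1, R2, R3}; General Cole: {C1, C2, C3}.

C1, C2, C3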